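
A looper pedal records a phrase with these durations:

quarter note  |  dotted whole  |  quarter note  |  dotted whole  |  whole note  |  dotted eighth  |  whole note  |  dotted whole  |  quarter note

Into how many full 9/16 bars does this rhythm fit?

13

One bar of 9/16 = 9 sixteenth notes.
Express everything in sixteenth notes: quarter note = 4; dotted whole = 24; quarter note = 4; dotted whole = 24; whole note = 16; dotted eighth = 3; whole note = 16; dotted whole = 24; quarter note = 4.
Adding: 4 + 24 + 4 + 24 + 16 + 3 + 16 + 24 + 4 = 119.
119 ÷ 9 = 13 complete bars with 2 left over.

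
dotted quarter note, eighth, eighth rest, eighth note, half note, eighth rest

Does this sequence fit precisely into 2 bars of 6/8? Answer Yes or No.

No

One bar of 6/8 = 6 eighth notes, so 2 bars = 12.
Convert each value to eighth notes: dotted quarter note = 3; eighth = 1; eighth rest = 1; eighth note = 1; half note = 4; eighth rest = 1.
Total: 3 + 1 + 1 + 1 + 4 + 1 = 11.
11 falls short of 12, so the answer is No.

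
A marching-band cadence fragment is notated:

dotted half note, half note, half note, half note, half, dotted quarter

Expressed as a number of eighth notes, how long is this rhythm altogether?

Working in eighth notes: dotted half note = 6; half note = 4; half note = 4; half note = 4; half = 4; dotted quarter = 3.
Total: 6 + 4 + 4 + 4 + 4 + 3 = 25 eighth notes.

25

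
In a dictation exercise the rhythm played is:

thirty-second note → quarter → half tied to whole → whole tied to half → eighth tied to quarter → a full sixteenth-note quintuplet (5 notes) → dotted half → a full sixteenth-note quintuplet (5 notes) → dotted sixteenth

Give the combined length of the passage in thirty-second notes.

Each duration in thirty-second notes: thirty-second note = 1; quarter = 8; half tied to whole (half + whole) = 48; whole tied to half (whole + half) = 48; eighth tied to quarter (eighth + quarter) = 12; a full sixteenth-note quintuplet (5 notes) (five quintuplet sixteenths span one quarter) = 8; dotted half = 24; a full sixteenth-note quintuplet (5 notes) (five quintuplet sixteenths span one quarter) = 8; dotted sixteenth = 3.
Sum: 1 + 8 + 48 + 48 + 12 + 8 + 24 + 8 + 3 = 160 thirty-second notes.

160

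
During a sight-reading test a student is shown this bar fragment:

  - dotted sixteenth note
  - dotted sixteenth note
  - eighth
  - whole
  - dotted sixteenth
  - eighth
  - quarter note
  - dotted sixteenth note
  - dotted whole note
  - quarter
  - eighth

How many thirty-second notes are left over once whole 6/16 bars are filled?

One bar of 6/16 = 12 thirty-second notes.
Each duration in thirty-second notes: dotted sixteenth note = 3; dotted sixteenth note = 3; eighth = 4; whole = 32; dotted sixteenth = 3; eighth = 4; quarter note = 8; dotted sixteenth note = 3; dotted whole note = 48; quarter = 8; eighth = 4.
Sum: 3 + 3 + 4 + 32 + 3 + 4 + 8 + 3 + 48 + 8 + 4 = 120.
120 ÷ 12 = 10 complete bars with 0 thirty-second notes remaining.

0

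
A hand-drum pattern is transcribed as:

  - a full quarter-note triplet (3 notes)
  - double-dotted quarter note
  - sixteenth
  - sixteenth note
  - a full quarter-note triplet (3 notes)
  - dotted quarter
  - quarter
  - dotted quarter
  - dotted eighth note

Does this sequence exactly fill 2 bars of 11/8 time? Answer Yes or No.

One bar of 11/8 = 22 sixteenth notes, so 2 bars = 44.
Express everything in sixteenth notes: a full quarter-note triplet (3 notes) (three triplet quarters span one half) = 8; double-dotted quarter note = 7; sixteenth = 1; sixteenth note = 1; a full quarter-note triplet (3 notes) (three triplet quarters span one half) = 8; dotted quarter = 6; quarter = 4; dotted quarter = 6; dotted eighth note = 3.
Altogether 8 + 7 + 1 + 1 + 8 + 6 + 4 + 6 + 3 = 44.
44 equals 44, so the answer is Yes.

Yes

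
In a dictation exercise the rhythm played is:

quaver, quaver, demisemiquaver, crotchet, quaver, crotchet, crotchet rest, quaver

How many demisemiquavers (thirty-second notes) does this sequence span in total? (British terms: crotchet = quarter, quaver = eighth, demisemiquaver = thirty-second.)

Express everything in thirty-second notes: quaver = 4; quaver = 4; demisemiquaver = 1; crotchet = 8; quaver = 4; crotchet = 8; crotchet rest = 8; quaver = 4.
Adding: 4 + 4 + 1 + 8 + 4 + 8 + 8 + 4 = 41 thirty-second notes.

41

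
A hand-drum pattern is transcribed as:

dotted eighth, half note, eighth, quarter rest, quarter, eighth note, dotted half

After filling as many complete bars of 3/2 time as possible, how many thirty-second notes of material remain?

One bar of 3/2 = 24 sixteenth notes.
In sixteenth notes: dotted eighth = 3; half note = 8; eighth = 2; quarter rest = 4; quarter = 4; eighth note = 2; dotted half = 12.
Total: 3 + 8 + 2 + 4 + 4 + 2 + 12 = 35.
35 ÷ 24 = 1 complete bar with 11 sixteenth notes remaining = 22 thirty-second notes.

22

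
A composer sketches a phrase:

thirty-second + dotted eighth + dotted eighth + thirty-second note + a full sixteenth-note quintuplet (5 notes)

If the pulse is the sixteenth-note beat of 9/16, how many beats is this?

11

One sixteenth-note beat = 2 thirty-second notes.
In thirty-second notes: thirty-second = 1; dotted eighth = 6; dotted eighth = 6; thirty-second note = 1; a full sixteenth-note quintuplet (5 notes) (five quintuplet sixteenths span one quarter) = 8.
Adding: 1 + 6 + 6 + 1 + 8 = 22.
22 ÷ 2 = 11 beats.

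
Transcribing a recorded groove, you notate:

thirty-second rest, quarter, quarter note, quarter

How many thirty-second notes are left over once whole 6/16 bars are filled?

1

One bar of 6/16 = 12 thirty-second notes.
In thirty-second notes: thirty-second rest = 1; quarter = 8; quarter note = 8; quarter = 8.
Altogether 1 + 8 + 8 + 8 = 25.
25 ÷ 12 = 2 complete bars with 1 thirty-second note remaining.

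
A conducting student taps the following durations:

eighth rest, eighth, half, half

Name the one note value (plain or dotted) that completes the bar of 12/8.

quarter note

The bar of 12/8 = 12 eighth notes.
Working in eighth notes: eighth rest = 1; eighth = 1; half = 4; half = 4.
Total: 1 + 1 + 4 + 4 = 10.
Remaining: 12 − 10 = 2 eighth notes, which is a quarter note.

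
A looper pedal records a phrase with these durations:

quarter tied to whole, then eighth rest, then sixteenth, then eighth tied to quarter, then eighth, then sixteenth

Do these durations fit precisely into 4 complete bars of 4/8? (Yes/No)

One bar of 4/8 = 8 sixteenth notes, so 4 bars = 32.
Working in sixteenth notes: quarter tied to whole (quarter + whole) = 20; eighth rest = 2; sixteenth = 1; eighth tied to quarter (eighth + quarter) = 6; eighth = 2; sixteenth = 1.
Sum: 20 + 2 + 1 + 6 + 2 + 1 = 32.
32 equals 32, so the answer is Yes.

Yes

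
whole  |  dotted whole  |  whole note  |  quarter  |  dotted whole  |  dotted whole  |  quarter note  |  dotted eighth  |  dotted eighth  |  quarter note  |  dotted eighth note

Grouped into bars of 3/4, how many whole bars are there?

10

One bar of 3/4 = 12 sixteenth notes.
Express everything in sixteenth notes: whole = 16; dotted whole = 24; whole note = 16; quarter = 4; dotted whole = 24; dotted whole = 24; quarter note = 4; dotted eighth = 3; dotted eighth = 3; quarter note = 4; dotted eighth note = 3.
Total: 16 + 24 + 16 + 4 + 24 + 24 + 4 + 3 + 3 + 4 + 3 = 125.
125 ÷ 12 = 10 complete bars with 5 left over.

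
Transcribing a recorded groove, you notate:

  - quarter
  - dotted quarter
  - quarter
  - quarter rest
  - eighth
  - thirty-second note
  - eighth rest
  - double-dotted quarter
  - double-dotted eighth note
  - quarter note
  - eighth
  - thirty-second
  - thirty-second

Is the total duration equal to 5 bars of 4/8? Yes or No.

Yes

One bar of 4/8 = 16 thirty-second notes, so 5 bars = 80.
Convert each value to thirty-second notes: quarter = 8; dotted quarter = 12; quarter = 8; quarter rest = 8; eighth = 4; thirty-second note = 1; eighth rest = 4; double-dotted quarter = 14; double-dotted eighth note = 7; quarter note = 8; eighth = 4; thirty-second = 1; thirty-second = 1.
Adding: 8 + 12 + 8 + 8 + 4 + 1 + 4 + 14 + 7 + 8 + 4 + 1 + 1 = 80.
80 equals 80, so the answer is Yes.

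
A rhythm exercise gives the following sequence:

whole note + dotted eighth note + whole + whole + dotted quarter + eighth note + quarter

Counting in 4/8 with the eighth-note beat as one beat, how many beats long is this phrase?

One eighth-note beat = 2 sixteenth notes.
Convert each value to sixteenth notes: whole note = 16; dotted eighth note = 3; whole = 16; whole = 16; dotted quarter = 6; eighth note = 2; quarter = 4.
Altogether 16 + 3 + 16 + 16 + 6 + 2 + 4 = 63.
63 ÷ 2 = 31.5 beats.

31.5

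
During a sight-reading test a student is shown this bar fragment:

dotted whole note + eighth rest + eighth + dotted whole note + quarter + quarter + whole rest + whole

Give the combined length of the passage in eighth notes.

46

Working in eighth notes: dotted whole note = 12; eighth rest = 1; eighth = 1; dotted whole note = 12; quarter = 2; quarter = 2; whole rest = 8; whole = 8.
Altogether 12 + 1 + 1 + 12 + 2 + 2 + 8 + 8 = 46 eighth notes.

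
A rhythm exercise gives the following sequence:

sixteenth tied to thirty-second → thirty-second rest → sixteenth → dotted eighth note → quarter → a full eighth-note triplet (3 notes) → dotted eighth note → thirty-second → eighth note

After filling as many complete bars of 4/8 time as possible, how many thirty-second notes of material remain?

7

One bar of 4/8 = 16 thirty-second notes.
Express everything in thirty-second notes: sixteenth tied to thirty-second (sixteenth + thirty-second) = 3; thirty-second rest = 1; sixteenth = 2; dotted eighth note = 6; quarter = 8; a full eighth-note triplet (3 notes) (three triplet eighths span one quarter) = 8; dotted eighth note = 6; thirty-second = 1; eighth note = 4.
Altogether 3 + 1 + 2 + 6 + 8 + 8 + 6 + 1 + 4 = 39.
39 ÷ 16 = 2 complete bars with 7 thirty-second notes remaining.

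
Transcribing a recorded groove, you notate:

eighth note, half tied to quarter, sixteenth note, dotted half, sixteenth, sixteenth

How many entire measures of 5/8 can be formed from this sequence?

2

One bar of 5/8 = 10 sixteenth notes.
Convert each value to sixteenth notes: eighth note = 2; half tied to quarter (half + quarter) = 12; sixteenth note = 1; dotted half = 12; sixteenth = 1; sixteenth = 1.
Altogether 2 + 12 + 1 + 12 + 1 + 1 = 29.
29 ÷ 10 = 2 complete bars with 9 left over.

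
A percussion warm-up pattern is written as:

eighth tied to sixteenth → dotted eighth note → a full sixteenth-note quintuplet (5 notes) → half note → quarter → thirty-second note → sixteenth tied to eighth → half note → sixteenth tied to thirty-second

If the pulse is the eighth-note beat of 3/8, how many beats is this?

One eighth-note beat = 4 thirty-second notes.
Each duration in thirty-second notes: eighth tied to sixteenth (eighth + sixteenth) = 6; dotted eighth note = 6; a full sixteenth-note quintuplet (5 notes) (five quintuplet sixteenths span one quarter) = 8; half note = 16; quarter = 8; thirty-second note = 1; sixteenth tied to eighth (sixteenth + eighth) = 6; half note = 16; sixteenth tied to thirty-second (sixteenth + thirty-second) = 3.
Sum: 6 + 6 + 8 + 16 + 8 + 1 + 6 + 16 + 3 = 70.
70 ÷ 4 = 17.5 beats.

17.5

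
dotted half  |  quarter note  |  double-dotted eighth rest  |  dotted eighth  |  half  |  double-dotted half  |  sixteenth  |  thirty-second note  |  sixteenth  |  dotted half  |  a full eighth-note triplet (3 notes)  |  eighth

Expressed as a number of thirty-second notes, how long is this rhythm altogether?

In thirty-second notes: dotted half = 24; quarter note = 8; double-dotted eighth rest = 7; dotted eighth = 6; half = 16; double-dotted half = 28; sixteenth = 2; thirty-second note = 1; sixteenth = 2; dotted half = 24; a full eighth-note triplet (3 notes) (three triplet eighths span one quarter) = 8; eighth = 4.
Sum: 24 + 8 + 7 + 6 + 16 + 28 + 2 + 1 + 2 + 24 + 8 + 4 = 130 thirty-second notes.

130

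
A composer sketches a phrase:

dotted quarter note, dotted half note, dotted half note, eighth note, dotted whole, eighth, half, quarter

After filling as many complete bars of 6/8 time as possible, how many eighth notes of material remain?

5

One bar of 6/8 = 6 eighth notes.
In eighth notes: dotted quarter note = 3; dotted half note = 6; dotted half note = 6; eighth note = 1; dotted whole = 12; eighth = 1; half = 4; quarter = 2.
Adding: 3 + 6 + 6 + 1 + 12 + 1 + 4 + 2 = 35.
35 ÷ 6 = 5 complete bars with 5 eighth notes remaining.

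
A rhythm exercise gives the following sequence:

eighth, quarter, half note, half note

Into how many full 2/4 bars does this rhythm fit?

One bar of 2/4 = 4 eighth notes.
Express everything in eighth notes: eighth = 1; quarter = 2; half note = 4; half note = 4.
Sum: 1 + 2 + 4 + 4 = 11.
11 ÷ 4 = 2 complete bars with 3 left over.

2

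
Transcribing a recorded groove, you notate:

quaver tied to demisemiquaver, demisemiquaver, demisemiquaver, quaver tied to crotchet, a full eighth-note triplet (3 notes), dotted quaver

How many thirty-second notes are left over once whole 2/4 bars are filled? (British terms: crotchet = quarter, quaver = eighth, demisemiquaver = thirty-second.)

1

One bar of 2/4 = 16 thirty-second notes.
In thirty-second notes: quaver tied to demisemiquaver (quaver + demisemiquaver) = 5; demisemiquaver = 1; demisemiquaver = 1; quaver tied to crotchet (quaver + crotchet) = 12; a full eighth-note triplet (3 notes) (three triplet eighths span one quarter) = 8; dotted quaver = 6.
Adding: 5 + 1 + 1 + 12 + 8 + 6 = 33.
33 ÷ 16 = 2 complete bars with 1 thirty-second note remaining.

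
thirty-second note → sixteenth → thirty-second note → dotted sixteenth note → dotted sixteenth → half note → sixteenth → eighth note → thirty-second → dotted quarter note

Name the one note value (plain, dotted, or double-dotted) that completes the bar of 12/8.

dotted sixteenth note

The bar of 12/8 = 48 thirty-second notes.
Convert each value to thirty-second notes: thirty-second note = 1; sixteenth = 2; thirty-second note = 1; dotted sixteenth note = 3; dotted sixteenth = 3; half note = 16; sixteenth = 2; eighth note = 4; thirty-second = 1; dotted quarter note = 12.
Adding: 1 + 2 + 1 + 3 + 3 + 16 + 2 + 4 + 1 + 12 = 45.
Remaining: 48 − 45 = 3 thirty-second notes, which is a dotted sixteenth note.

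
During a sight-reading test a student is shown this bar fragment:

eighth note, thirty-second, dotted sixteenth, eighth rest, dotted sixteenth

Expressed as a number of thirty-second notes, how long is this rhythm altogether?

Express everything in thirty-second notes: eighth note = 4; thirty-second = 1; dotted sixteenth = 3; eighth rest = 4; dotted sixteenth = 3.
Adding: 4 + 1 + 3 + 4 + 3 = 15 thirty-second notes.

15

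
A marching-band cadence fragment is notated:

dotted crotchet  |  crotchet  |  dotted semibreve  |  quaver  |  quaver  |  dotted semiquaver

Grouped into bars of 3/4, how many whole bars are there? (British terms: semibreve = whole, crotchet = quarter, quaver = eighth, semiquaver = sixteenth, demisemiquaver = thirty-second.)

One bar of 3/4 = 24 thirty-second notes.
Working in thirty-second notes: dotted crotchet = 12; crotchet = 8; dotted semibreve = 48; quaver = 4; quaver = 4; dotted semiquaver = 3.
Adding: 12 + 8 + 48 + 4 + 4 + 3 = 79.
79 ÷ 24 = 3 complete bars with 7 left over.

3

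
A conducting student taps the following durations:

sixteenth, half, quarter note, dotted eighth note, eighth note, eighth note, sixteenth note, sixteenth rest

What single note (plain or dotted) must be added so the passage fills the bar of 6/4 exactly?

The bar of 6/4 = 24 sixteenth notes.
In sixteenth notes: sixteenth = 1; half = 8; quarter note = 4; dotted eighth note = 3; eighth note = 2; eighth note = 2; sixteenth note = 1; sixteenth rest = 1.
Adding: 1 + 8 + 4 + 3 + 2 + 2 + 1 + 1 = 22.
Remaining: 24 − 22 = 2 sixteenth notes, which is a eighth note.

eighth note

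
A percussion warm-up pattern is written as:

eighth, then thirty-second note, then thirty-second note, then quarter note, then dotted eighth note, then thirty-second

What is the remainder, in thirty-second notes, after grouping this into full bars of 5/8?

1

One bar of 5/8 = 20 thirty-second notes.
Each duration in thirty-second notes: eighth = 4; thirty-second note = 1; thirty-second note = 1; quarter note = 8; dotted eighth note = 6; thirty-second = 1.
Total: 4 + 1 + 1 + 8 + 6 + 1 = 21.
21 ÷ 20 = 1 complete bar with 1 thirty-second note remaining.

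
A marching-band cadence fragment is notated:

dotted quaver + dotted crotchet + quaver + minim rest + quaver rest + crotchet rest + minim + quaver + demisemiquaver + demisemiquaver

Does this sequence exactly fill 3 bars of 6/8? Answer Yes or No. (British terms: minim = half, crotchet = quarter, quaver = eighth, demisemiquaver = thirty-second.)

One bar of 6/8 = 24 thirty-second notes, so 3 bars = 72.
Working in thirty-second notes: dotted quaver = 6; dotted crotchet = 12; quaver = 4; minim rest = 16; quaver rest = 4; crotchet rest = 8; minim = 16; quaver = 4; demisemiquaver = 1; demisemiquaver = 1.
Sum: 6 + 12 + 4 + 16 + 4 + 8 + 16 + 4 + 1 + 1 = 72.
72 equals 72, so the answer is Yes.

Yes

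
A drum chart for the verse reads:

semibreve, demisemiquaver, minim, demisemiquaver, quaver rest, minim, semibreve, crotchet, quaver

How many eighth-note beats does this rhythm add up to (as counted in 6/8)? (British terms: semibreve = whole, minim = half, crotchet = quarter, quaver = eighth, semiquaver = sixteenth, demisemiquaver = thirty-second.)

One eighth-note beat = 4 thirty-second notes.
Each duration in thirty-second notes: semibreve = 32; demisemiquaver = 1; minim = 16; demisemiquaver = 1; quaver rest = 4; minim = 16; semibreve = 32; crotchet = 8; quaver = 4.
Adding: 32 + 1 + 16 + 1 + 4 + 16 + 32 + 8 + 4 = 114.
114 ÷ 4 = 28.5 beats.

28.5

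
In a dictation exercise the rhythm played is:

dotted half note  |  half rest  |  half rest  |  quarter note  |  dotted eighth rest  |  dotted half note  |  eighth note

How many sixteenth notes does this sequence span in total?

Working in sixteenth notes: dotted half note = 12; half rest = 8; half rest = 8; quarter note = 4; dotted eighth rest = 3; dotted half note = 12; eighth note = 2.
Altogether 12 + 8 + 8 + 4 + 3 + 12 + 2 = 49 sixteenth notes.

49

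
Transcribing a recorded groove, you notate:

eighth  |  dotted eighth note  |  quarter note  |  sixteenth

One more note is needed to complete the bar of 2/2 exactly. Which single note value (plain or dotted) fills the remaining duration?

dotted quarter note

The bar of 2/2 = 16 sixteenth notes.
Convert each value to sixteenth notes: eighth = 2; dotted eighth note = 3; quarter note = 4; sixteenth = 1.
Total: 2 + 3 + 4 + 1 = 10.
Remaining: 16 − 10 = 6 sixteenth notes, which is a dotted quarter note.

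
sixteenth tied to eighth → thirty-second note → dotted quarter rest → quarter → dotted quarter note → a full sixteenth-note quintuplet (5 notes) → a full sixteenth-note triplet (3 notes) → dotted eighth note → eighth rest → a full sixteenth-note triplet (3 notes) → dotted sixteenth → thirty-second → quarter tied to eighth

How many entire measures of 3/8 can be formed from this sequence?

6

One bar of 3/8 = 12 thirty-second notes.
Working in thirty-second notes: sixteenth tied to eighth (sixteenth + eighth) = 6; thirty-second note = 1; dotted quarter rest = 12; quarter = 8; dotted quarter note = 12; a full sixteenth-note quintuplet (5 notes) (five quintuplet sixteenths span one quarter) = 8; a full sixteenth-note triplet (3 notes) (three triplet sixteenths span one eighth) = 4; dotted eighth note = 6; eighth rest = 4; a full sixteenth-note triplet (3 notes) (three triplet sixteenths span one eighth) = 4; dotted sixteenth = 3; thirty-second = 1; quarter tied to eighth (quarter + eighth) = 12.
Adding: 6 + 1 + 12 + 8 + 12 + 8 + 4 + 6 + 4 + 4 + 3 + 1 + 12 = 81.
81 ÷ 12 = 6 complete bars with 9 left over.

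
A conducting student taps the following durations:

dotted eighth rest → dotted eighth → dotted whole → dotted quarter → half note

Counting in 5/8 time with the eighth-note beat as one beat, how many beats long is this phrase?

One eighth-note beat = 2 sixteenth notes.
Express everything in sixteenth notes: dotted eighth rest = 3; dotted eighth = 3; dotted whole = 24; dotted quarter = 6; half note = 8.
Altogether 3 + 3 + 24 + 6 + 8 = 44.
44 ÷ 2 = 22 beats.

22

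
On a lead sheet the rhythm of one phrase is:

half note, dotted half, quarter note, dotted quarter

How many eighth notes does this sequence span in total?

15

Each duration in eighth notes: half note = 4; dotted half = 6; quarter note = 2; dotted quarter = 3.
Adding: 4 + 6 + 2 + 3 = 15 eighth notes.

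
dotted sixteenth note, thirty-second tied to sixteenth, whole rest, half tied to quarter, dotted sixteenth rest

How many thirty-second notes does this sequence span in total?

Convert each value to thirty-second notes: dotted sixteenth note = 3; thirty-second tied to sixteenth (thirty-second + sixteenth) = 3; whole rest = 32; half tied to quarter (half + quarter) = 24; dotted sixteenth rest = 3.
Sum: 3 + 3 + 32 + 24 + 3 = 65 thirty-second notes.

65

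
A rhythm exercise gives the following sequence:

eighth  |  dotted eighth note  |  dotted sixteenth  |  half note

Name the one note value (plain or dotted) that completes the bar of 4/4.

The bar of 4/4 = 32 thirty-second notes.
Each duration in thirty-second notes: eighth = 4; dotted eighth note = 6; dotted sixteenth = 3; half note = 16.
Total: 4 + 6 + 3 + 16 = 29.
Remaining: 32 − 29 = 3 thirty-second notes, which is a dotted sixteenth note.

dotted sixteenth note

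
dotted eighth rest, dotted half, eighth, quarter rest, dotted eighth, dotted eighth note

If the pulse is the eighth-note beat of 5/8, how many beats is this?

13.5

One eighth-note beat = 2 sixteenth notes.
In sixteenth notes: dotted eighth rest = 3; dotted half = 12; eighth = 2; quarter rest = 4; dotted eighth = 3; dotted eighth note = 3.
Altogether 3 + 12 + 2 + 4 + 3 + 3 = 27.
27 ÷ 2 = 13.5 beats.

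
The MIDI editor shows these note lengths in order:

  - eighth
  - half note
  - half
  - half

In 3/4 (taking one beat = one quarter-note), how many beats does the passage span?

6.5

One quarter-note beat = 2 eighth notes.
Express everything in eighth notes: eighth = 1; half note = 4; half = 4; half = 4.
Altogether 1 + 4 + 4 + 4 = 13.
13 ÷ 2 = 6.5 beats.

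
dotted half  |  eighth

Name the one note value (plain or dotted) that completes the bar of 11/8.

half note

The bar of 11/8 = 11 eighth notes.
In eighth notes: dotted half = 6; eighth = 1.
Sum: 6 + 1 = 7.
Remaining: 11 − 7 = 4 eighth notes, which is a half note.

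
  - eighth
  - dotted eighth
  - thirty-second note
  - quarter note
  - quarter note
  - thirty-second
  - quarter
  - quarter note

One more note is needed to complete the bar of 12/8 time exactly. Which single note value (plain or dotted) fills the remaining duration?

The bar of 12/8 = 48 thirty-second notes.
Each duration in thirty-second notes: eighth = 4; dotted eighth = 6; thirty-second note = 1; quarter note = 8; quarter note = 8; thirty-second = 1; quarter = 8; quarter note = 8.
Adding: 4 + 6 + 1 + 8 + 8 + 1 + 8 + 8 = 44.
Remaining: 48 − 44 = 4 thirty-second notes, which is a eighth note.

eighth note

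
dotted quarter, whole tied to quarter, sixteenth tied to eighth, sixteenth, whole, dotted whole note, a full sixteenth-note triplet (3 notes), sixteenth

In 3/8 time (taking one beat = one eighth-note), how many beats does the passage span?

One eighth-note beat = 2 sixteenth notes.
Each duration in sixteenth notes: dotted quarter = 6; whole tied to quarter (whole + quarter) = 20; sixteenth tied to eighth (sixteenth + eighth) = 3; sixteenth = 1; whole = 16; dotted whole note = 24; a full sixteenth-note triplet (3 notes) (three triplet sixteenths span one eighth) = 2; sixteenth = 1.
Adding: 6 + 20 + 3 + 1 + 16 + 24 + 2 + 1 = 73.
73 ÷ 2 = 36.5 beats.

36.5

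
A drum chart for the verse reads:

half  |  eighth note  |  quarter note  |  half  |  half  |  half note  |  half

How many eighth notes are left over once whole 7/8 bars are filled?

2

One bar of 7/8 = 7 eighth notes.
Working in eighth notes: half = 4; eighth note = 1; quarter note = 2; half = 4; half = 4; half note = 4; half = 4.
Altogether 4 + 1 + 2 + 4 + 4 + 4 + 4 = 23.
23 ÷ 7 = 3 complete bars with 2 eighth notes remaining.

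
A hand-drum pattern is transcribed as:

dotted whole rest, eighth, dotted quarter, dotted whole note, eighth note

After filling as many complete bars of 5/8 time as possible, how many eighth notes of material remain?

One bar of 5/8 = 5 eighth notes.
Convert each value to eighth notes: dotted whole rest = 12; eighth = 1; dotted quarter = 3; dotted whole note = 12; eighth note = 1.
Adding: 12 + 1 + 3 + 12 + 1 = 29.
29 ÷ 5 = 5 complete bars with 4 eighth notes remaining.

4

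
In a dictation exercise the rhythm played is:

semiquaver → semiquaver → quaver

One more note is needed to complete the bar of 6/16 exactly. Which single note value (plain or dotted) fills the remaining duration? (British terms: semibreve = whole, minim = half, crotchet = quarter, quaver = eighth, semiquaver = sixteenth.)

eighth note

The bar of 6/16 = 6 sixteenth notes.
In sixteenth notes: semiquaver = 1; semiquaver = 1; quaver = 2.
Sum: 1 + 1 + 2 = 4.
Remaining: 6 − 4 = 2 sixteenth notes, which is a eighth note.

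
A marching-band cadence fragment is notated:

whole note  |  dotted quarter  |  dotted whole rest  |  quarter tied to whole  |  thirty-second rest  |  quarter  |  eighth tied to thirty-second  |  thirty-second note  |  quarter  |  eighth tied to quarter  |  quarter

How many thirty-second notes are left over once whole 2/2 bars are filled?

One bar of 2/2 = 32 thirty-second notes.
Convert each value to thirty-second notes: whole note = 32; dotted quarter = 12; dotted whole rest = 48; quarter tied to whole (quarter + whole) = 40; thirty-second rest = 1; quarter = 8; eighth tied to thirty-second (eighth + thirty-second) = 5; thirty-second note = 1; quarter = 8; eighth tied to quarter (eighth + quarter) = 12; quarter = 8.
Adding: 32 + 12 + 48 + 40 + 1 + 8 + 5 + 1 + 8 + 12 + 8 = 175.
175 ÷ 32 = 5 complete bars with 15 thirty-second notes remaining.

15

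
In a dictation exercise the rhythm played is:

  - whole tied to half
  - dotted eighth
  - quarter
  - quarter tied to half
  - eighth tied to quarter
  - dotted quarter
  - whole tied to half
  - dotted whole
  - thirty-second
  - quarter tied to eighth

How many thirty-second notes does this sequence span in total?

219

Working in thirty-second notes: whole tied to half (whole + half) = 48; dotted eighth = 6; quarter = 8; quarter tied to half (quarter + half) = 24; eighth tied to quarter (eighth + quarter) = 12; dotted quarter = 12; whole tied to half (whole + half) = 48; dotted whole = 48; thirty-second = 1; quarter tied to eighth (quarter + eighth) = 12.
Total: 48 + 6 + 8 + 24 + 12 + 12 + 48 + 48 + 1 + 12 = 219 thirty-second notes.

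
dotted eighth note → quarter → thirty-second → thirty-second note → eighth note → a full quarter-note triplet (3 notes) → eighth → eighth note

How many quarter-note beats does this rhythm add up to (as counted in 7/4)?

5.5

One quarter-note beat = 8 thirty-second notes.
In thirty-second notes: dotted eighth note = 6; quarter = 8; thirty-second = 1; thirty-second note = 1; eighth note = 4; a full quarter-note triplet (3 notes) (three triplet quarters span one half) = 16; eighth = 4; eighth note = 4.
Adding: 6 + 8 + 1 + 1 + 4 + 16 + 4 + 4 = 44.
44 ÷ 8 = 5.5 beats.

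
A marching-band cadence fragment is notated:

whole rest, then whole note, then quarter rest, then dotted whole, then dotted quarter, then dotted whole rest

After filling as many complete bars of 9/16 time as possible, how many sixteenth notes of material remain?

0

One bar of 9/16 = 9 sixteenth notes.
Express everything in sixteenth notes: whole rest = 16; whole note = 16; quarter rest = 4; dotted whole = 24; dotted quarter = 6; dotted whole rest = 24.
Altogether 16 + 16 + 4 + 24 + 6 + 24 = 90.
90 ÷ 9 = 10 complete bars with 0 sixteenth notes remaining.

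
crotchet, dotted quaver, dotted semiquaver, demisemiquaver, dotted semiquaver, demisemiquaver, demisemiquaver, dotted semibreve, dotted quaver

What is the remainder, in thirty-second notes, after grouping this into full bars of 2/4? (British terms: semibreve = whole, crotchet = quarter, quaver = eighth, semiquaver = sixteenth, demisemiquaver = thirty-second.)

One bar of 2/4 = 16 thirty-second notes.
Convert each value to thirty-second notes: crotchet = 8; dotted quaver = 6; dotted semiquaver = 3; demisemiquaver = 1; dotted semiquaver = 3; demisemiquaver = 1; demisemiquaver = 1; dotted semibreve = 48; dotted quaver = 6.
Adding: 8 + 6 + 3 + 1 + 3 + 1 + 1 + 48 + 6 = 77.
77 ÷ 16 = 4 complete bars with 13 thirty-second notes remaining.

13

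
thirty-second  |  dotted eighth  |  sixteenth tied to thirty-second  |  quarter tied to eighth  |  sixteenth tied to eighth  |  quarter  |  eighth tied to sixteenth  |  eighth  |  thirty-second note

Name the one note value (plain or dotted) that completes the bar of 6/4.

thirty-second note

The bar of 6/4 = 48 thirty-second notes.
Convert each value to thirty-second notes: thirty-second = 1; dotted eighth = 6; sixteenth tied to thirty-second (sixteenth + thirty-second) = 3; quarter tied to eighth (quarter + eighth) = 12; sixteenth tied to eighth (sixteenth + eighth) = 6; quarter = 8; eighth tied to sixteenth (eighth + sixteenth) = 6; eighth = 4; thirty-second note = 1.
Sum: 1 + 6 + 3 + 12 + 6 + 8 + 6 + 4 + 1 = 47.
Remaining: 48 − 47 = 1 thirty-second note, which is a thirty-second note.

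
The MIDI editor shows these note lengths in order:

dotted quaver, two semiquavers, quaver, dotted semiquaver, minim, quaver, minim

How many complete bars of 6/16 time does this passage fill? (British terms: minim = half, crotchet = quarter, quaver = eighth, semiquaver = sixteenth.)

One bar of 6/16 = 12 thirty-second notes.
Convert each value to thirty-second notes: dotted quaver = 6; semiquaver = 2; semiquaver = 2; quaver = 4; dotted semiquaver = 3; minim = 16; quaver = 4; minim = 16.
Sum: 6 + 2 + 2 + 4 + 3 + 16 + 4 + 16 = 53.
53 ÷ 12 = 4 complete bars with 5 left over.

4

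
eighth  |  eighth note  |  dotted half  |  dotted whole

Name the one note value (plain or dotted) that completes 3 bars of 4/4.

half note

3 bars of 4/4 = 24 eighth notes.
Working in eighth notes: eighth = 1; eighth note = 1; dotted half = 6; dotted whole = 12.
Adding: 1 + 1 + 6 + 12 = 20.
Remaining: 24 − 20 = 4 eighth notes, which is a half note.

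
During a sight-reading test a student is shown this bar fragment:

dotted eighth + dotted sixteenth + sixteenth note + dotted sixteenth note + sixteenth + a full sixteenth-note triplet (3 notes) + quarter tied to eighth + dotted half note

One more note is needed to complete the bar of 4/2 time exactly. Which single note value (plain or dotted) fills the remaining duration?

The bar of 4/2 = 64 thirty-second notes.
Working in thirty-second notes: dotted eighth = 6; dotted sixteenth = 3; sixteenth note = 2; dotted sixteenth note = 3; sixteenth = 2; a full sixteenth-note triplet (3 notes) (three triplet sixteenths span one eighth) = 4; quarter tied to eighth (quarter + eighth) = 12; dotted half note = 24.
Adding: 6 + 3 + 2 + 3 + 2 + 4 + 12 + 24 = 56.
Remaining: 64 − 56 = 8 thirty-second notes, which is a quarter note.

quarter note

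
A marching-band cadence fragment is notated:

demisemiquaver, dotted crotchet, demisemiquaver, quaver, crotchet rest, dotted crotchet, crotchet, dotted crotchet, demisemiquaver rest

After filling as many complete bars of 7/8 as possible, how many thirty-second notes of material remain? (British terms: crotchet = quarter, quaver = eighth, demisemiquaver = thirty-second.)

One bar of 7/8 = 28 thirty-second notes.
Express everything in thirty-second notes: demisemiquaver = 1; dotted crotchet = 12; demisemiquaver = 1; quaver = 4; crotchet rest = 8; dotted crotchet = 12; crotchet = 8; dotted crotchet = 12; demisemiquaver rest = 1.
Sum: 1 + 12 + 1 + 4 + 8 + 12 + 8 + 12 + 1 = 59.
59 ÷ 28 = 2 complete bars with 3 thirty-second notes remaining.

3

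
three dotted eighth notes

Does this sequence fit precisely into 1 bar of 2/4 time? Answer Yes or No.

No

One bar of 2/4 = 8 sixteenth notes.
Convert each value to sixteenth notes: dotted eighth note = 3; dotted eighth note = 3; dotted eighth note = 3.
Adding: 3 + 3 + 3 = 9.
9 exceeds 8, so the answer is No.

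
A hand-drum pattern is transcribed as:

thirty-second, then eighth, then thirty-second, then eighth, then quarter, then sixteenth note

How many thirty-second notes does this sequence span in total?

20

Working in thirty-second notes: thirty-second = 1; eighth = 4; thirty-second = 1; eighth = 4; quarter = 8; sixteenth note = 2.
Total: 1 + 4 + 1 + 4 + 8 + 2 = 20 thirty-second notes.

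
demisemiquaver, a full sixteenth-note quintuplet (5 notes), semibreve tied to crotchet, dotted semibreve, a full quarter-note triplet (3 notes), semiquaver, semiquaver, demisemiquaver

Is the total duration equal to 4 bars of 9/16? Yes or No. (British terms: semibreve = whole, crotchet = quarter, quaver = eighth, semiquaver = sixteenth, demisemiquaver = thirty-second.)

One bar of 9/16 = 18 thirty-second notes, so 4 bars = 72.
Working in thirty-second notes: demisemiquaver = 1; a full sixteenth-note quintuplet (5 notes) (five quintuplet sixteenths span one quarter) = 8; semibreve tied to crotchet (semibreve + crotchet) = 40; dotted semibreve = 48; a full quarter-note triplet (3 notes) (three triplet quarters span one half) = 16; semiquaver = 2; semiquaver = 2; demisemiquaver = 1.
Sum: 1 + 8 + 40 + 48 + 16 + 2 + 2 + 1 = 118.
118 exceeds 72, so the answer is No.

No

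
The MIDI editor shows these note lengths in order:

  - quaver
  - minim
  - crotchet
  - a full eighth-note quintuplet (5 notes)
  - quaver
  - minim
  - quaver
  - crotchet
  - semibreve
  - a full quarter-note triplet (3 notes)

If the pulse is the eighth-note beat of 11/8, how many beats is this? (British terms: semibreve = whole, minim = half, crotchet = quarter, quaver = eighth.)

31

One eighth-note beat = 2 sixteenth notes.
In sixteenth notes: quaver = 2; minim = 8; crotchet = 4; a full eighth-note quintuplet (5 notes) (five quintuplet eighths span one half) = 8; quaver = 2; minim = 8; quaver = 2; crotchet = 4; semibreve = 16; a full quarter-note triplet (3 notes) (three triplet quarters span one half) = 8.
Sum: 2 + 8 + 4 + 8 + 2 + 8 + 2 + 4 + 16 + 8 = 62.
62 ÷ 2 = 31 beats.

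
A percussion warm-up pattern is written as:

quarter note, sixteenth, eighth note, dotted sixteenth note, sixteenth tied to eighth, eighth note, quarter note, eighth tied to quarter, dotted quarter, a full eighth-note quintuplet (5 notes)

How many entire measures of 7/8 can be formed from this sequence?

2

One bar of 7/8 = 28 thirty-second notes.
Express everything in thirty-second notes: quarter note = 8; sixteenth = 2; eighth note = 4; dotted sixteenth note = 3; sixteenth tied to eighth (sixteenth + eighth) = 6; eighth note = 4; quarter note = 8; eighth tied to quarter (eighth + quarter) = 12; dotted quarter = 12; a full eighth-note quintuplet (5 notes) (five quintuplet eighths span one half) = 16.
Adding: 8 + 2 + 4 + 3 + 6 + 4 + 8 + 12 + 12 + 16 = 75.
75 ÷ 28 = 2 complete bars with 19 left over.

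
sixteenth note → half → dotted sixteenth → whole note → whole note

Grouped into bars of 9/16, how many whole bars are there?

4

One bar of 9/16 = 18 thirty-second notes.
Convert each value to thirty-second notes: sixteenth note = 2; half = 16; dotted sixteenth = 3; whole note = 32; whole note = 32.
Total: 2 + 16 + 3 + 32 + 32 = 85.
85 ÷ 18 = 4 complete bars with 13 left over.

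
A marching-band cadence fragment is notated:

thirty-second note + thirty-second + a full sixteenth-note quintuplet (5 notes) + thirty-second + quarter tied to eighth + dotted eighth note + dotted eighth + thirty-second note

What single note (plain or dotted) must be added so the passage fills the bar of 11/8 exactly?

The bar of 11/8 = 44 thirty-second notes.
Express everything in thirty-second notes: thirty-second note = 1; thirty-second = 1; a full sixteenth-note quintuplet (5 notes) (five quintuplet sixteenths span one quarter) = 8; thirty-second = 1; quarter tied to eighth (quarter + eighth) = 12; dotted eighth note = 6; dotted eighth = 6; thirty-second note = 1.
Total: 1 + 1 + 8 + 1 + 12 + 6 + 6 + 1 = 36.
Remaining: 44 − 36 = 8 thirty-second notes, which is a quarter note.

quarter note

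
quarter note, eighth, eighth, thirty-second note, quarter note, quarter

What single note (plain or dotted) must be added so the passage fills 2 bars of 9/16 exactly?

2 bars of 9/16 = 36 thirty-second notes.
In thirty-second notes: quarter note = 8; eighth = 4; eighth = 4; thirty-second note = 1; quarter note = 8; quarter = 8.
Total: 8 + 4 + 4 + 1 + 8 + 8 = 33.
Remaining: 36 − 33 = 3 thirty-second notes, which is a dotted sixteenth note.

dotted sixteenth note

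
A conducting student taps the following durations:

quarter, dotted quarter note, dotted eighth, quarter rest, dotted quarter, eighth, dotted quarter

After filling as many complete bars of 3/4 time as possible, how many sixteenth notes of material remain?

One bar of 3/4 = 12 sixteenth notes.
Express everything in sixteenth notes: quarter = 4; dotted quarter note = 6; dotted eighth = 3; quarter rest = 4; dotted quarter = 6; eighth = 2; dotted quarter = 6.
Total: 4 + 6 + 3 + 4 + 6 + 2 + 6 = 31.
31 ÷ 12 = 2 complete bars with 7 sixteenth notes remaining.

7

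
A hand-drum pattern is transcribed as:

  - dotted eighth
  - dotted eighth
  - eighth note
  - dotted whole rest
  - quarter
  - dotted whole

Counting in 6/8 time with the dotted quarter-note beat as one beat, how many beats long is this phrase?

10

One dotted quarter-note beat = 6 sixteenth notes.
Convert each value to sixteenth notes: dotted eighth = 3; dotted eighth = 3; eighth note = 2; dotted whole rest = 24; quarter = 4; dotted whole = 24.
Altogether 3 + 3 + 2 + 24 + 4 + 24 = 60.
60 ÷ 6 = 10 beats.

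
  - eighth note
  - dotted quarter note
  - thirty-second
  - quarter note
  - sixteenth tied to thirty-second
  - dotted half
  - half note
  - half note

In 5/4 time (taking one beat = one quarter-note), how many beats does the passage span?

One quarter-note beat = 8 thirty-second notes.
In thirty-second notes: eighth note = 4; dotted quarter note = 12; thirty-second = 1; quarter note = 8; sixteenth tied to thirty-second (sixteenth + thirty-second) = 3; dotted half = 24; half note = 16; half note = 16.
Total: 4 + 12 + 1 + 8 + 3 + 24 + 16 + 16 = 84.
84 ÷ 8 = 10.5 beats.

10.5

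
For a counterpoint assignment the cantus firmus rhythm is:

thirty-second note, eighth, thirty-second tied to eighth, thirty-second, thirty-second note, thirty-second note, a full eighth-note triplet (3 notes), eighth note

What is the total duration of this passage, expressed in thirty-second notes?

25

In thirty-second notes: thirty-second note = 1; eighth = 4; thirty-second tied to eighth (thirty-second + eighth) = 5; thirty-second = 1; thirty-second note = 1; thirty-second note = 1; a full eighth-note triplet (3 notes) (three triplet eighths span one quarter) = 8; eighth note = 4.
Adding: 1 + 4 + 5 + 1 + 1 + 1 + 8 + 4 = 25 thirty-second notes.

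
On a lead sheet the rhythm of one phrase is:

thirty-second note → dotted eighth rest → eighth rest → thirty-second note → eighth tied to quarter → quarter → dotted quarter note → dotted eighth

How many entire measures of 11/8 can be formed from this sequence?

1

One bar of 11/8 = 44 thirty-second notes.
Convert each value to thirty-second notes: thirty-second note = 1; dotted eighth rest = 6; eighth rest = 4; thirty-second note = 1; eighth tied to quarter (eighth + quarter) = 12; quarter = 8; dotted quarter note = 12; dotted eighth = 6.
Total: 1 + 6 + 4 + 1 + 12 + 8 + 12 + 6 = 50.
50 ÷ 44 = 1 complete bar with 6 left over.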